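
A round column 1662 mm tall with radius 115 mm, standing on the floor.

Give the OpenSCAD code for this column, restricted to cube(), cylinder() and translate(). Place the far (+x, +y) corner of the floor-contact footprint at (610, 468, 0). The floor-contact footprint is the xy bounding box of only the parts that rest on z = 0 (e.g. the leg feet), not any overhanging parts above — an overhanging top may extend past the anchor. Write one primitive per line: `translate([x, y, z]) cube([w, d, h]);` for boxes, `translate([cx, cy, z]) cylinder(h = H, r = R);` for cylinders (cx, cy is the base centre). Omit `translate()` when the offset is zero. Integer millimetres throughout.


translate([495, 353, 0]) cylinder(h = 1662, r = 115);


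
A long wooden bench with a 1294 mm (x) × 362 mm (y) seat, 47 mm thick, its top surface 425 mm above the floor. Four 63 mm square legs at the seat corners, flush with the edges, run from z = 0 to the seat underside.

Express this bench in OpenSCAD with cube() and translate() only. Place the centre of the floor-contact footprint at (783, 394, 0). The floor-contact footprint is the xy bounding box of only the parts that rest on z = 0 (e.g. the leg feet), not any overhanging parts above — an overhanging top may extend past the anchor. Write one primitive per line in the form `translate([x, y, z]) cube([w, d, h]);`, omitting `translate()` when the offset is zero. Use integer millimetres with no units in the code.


translate([136, 213, 378]) cube([1294, 362, 47]);
translate([136, 213, 0]) cube([63, 63, 378]);
translate([136, 512, 0]) cube([63, 63, 378]);
translate([1367, 213, 0]) cube([63, 63, 378]);
translate([1367, 512, 0]) cube([63, 63, 378]);


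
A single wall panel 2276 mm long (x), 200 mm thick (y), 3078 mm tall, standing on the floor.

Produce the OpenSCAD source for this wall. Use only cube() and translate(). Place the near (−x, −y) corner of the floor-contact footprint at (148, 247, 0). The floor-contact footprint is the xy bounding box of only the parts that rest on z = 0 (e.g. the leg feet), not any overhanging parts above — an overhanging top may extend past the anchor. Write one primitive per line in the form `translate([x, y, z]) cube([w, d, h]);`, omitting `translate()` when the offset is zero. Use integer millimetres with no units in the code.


translate([148, 247, 0]) cube([2276, 200, 3078]);


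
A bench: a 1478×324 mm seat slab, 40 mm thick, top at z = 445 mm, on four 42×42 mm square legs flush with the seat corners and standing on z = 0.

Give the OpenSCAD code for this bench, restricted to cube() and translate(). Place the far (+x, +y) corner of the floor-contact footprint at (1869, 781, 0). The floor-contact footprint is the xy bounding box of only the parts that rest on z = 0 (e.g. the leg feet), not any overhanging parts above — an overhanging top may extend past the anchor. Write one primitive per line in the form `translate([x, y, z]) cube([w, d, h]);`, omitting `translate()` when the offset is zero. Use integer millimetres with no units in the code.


translate([391, 457, 405]) cube([1478, 324, 40]);
translate([391, 457, 0]) cube([42, 42, 405]);
translate([391, 739, 0]) cube([42, 42, 405]);
translate([1827, 457, 0]) cube([42, 42, 405]);
translate([1827, 739, 0]) cube([42, 42, 405]);


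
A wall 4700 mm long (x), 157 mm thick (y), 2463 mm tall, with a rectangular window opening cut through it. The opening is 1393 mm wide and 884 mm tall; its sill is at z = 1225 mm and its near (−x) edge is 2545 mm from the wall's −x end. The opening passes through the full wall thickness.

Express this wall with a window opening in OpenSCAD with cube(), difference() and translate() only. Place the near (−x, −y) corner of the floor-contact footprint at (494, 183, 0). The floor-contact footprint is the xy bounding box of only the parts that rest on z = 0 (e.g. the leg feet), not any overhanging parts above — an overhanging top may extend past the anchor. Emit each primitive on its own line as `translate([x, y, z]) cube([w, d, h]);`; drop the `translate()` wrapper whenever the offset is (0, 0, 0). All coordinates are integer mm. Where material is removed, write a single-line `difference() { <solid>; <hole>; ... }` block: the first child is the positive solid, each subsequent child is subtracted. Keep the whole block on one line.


difference() { translate([494, 183, 0]) cube([4700, 157, 2463]); translate([3039, 183, 1225]) cube([1393, 157, 884]); }


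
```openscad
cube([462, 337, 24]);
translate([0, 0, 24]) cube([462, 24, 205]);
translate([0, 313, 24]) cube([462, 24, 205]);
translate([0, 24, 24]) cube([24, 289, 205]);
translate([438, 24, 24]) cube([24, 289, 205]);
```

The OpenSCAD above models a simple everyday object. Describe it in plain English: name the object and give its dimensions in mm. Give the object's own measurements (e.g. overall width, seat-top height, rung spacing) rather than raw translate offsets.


An open-topped rectangular box: outside dimensions 462×337×229 mm, with a uniform wall and base thickness of 24 mm. The base is a full 462×337 slab on the floor; four walls sit on top of the base. The front and back walls (the −y and +y sides) span the full width; the two side walls fit between them.


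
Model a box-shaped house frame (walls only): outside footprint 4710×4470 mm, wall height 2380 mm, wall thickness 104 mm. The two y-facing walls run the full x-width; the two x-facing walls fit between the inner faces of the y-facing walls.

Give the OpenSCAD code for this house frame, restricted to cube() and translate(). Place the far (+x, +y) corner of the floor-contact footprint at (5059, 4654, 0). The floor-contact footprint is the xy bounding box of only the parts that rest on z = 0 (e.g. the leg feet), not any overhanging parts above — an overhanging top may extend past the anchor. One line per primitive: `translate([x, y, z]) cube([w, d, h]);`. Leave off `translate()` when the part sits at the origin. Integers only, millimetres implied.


translate([349, 184, 0]) cube([4710, 104, 2380]);
translate([349, 4550, 0]) cube([4710, 104, 2380]);
translate([349, 288, 0]) cube([104, 4262, 2380]);
translate([4955, 288, 0]) cube([104, 4262, 2380]);


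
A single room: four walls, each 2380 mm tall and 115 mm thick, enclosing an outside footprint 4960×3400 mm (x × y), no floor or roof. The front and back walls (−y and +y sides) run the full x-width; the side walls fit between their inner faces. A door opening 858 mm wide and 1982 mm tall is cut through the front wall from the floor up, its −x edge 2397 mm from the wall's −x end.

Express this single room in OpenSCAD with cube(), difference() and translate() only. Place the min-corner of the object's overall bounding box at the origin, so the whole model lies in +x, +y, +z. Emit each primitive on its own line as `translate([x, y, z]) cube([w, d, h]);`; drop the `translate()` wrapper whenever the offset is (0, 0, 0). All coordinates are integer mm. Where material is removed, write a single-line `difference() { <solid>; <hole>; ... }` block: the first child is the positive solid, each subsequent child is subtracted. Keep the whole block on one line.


difference() { cube([4960, 115, 2380]); translate([2397, 0, 0]) cube([858, 115, 1982]); }
translate([0, 3285, 0]) cube([4960, 115, 2380]);
translate([0, 115, 0]) cube([115, 3170, 2380]);
translate([4845, 115, 0]) cube([115, 3170, 2380]);


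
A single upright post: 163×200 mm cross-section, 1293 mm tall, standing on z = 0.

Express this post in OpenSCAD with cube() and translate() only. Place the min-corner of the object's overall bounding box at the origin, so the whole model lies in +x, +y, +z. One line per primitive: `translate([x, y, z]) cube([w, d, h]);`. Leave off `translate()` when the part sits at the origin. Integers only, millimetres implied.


cube([163, 200, 1293]);


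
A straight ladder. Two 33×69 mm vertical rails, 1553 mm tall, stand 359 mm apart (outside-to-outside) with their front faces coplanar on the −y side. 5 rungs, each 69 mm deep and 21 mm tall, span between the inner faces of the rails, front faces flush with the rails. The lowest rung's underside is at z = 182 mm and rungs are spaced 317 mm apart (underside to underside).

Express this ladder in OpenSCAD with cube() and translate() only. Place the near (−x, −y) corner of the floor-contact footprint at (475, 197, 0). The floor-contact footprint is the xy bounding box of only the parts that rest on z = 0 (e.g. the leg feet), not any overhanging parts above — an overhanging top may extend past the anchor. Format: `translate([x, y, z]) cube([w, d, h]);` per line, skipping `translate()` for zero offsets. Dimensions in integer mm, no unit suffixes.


translate([475, 197, 0]) cube([33, 69, 1553]);
translate([801, 197, 0]) cube([33, 69, 1553]);
translate([508, 197, 182]) cube([293, 69, 21]);
translate([508, 197, 499]) cube([293, 69, 21]);
translate([508, 197, 816]) cube([293, 69, 21]);
translate([508, 197, 1133]) cube([293, 69, 21]);
translate([508, 197, 1450]) cube([293, 69, 21]);


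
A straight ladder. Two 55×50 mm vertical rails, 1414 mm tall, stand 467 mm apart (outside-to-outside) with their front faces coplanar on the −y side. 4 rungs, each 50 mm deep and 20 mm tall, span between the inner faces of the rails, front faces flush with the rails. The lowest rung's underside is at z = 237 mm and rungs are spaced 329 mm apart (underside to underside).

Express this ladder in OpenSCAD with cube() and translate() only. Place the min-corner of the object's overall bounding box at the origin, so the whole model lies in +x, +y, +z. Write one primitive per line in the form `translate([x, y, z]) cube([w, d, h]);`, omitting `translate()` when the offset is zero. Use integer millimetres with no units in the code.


cube([55, 50, 1414]);
translate([412, 0, 0]) cube([55, 50, 1414]);
translate([55, 0, 237]) cube([357, 50, 20]);
translate([55, 0, 566]) cube([357, 50, 20]);
translate([55, 0, 895]) cube([357, 50, 20]);
translate([55, 0, 1224]) cube([357, 50, 20]);


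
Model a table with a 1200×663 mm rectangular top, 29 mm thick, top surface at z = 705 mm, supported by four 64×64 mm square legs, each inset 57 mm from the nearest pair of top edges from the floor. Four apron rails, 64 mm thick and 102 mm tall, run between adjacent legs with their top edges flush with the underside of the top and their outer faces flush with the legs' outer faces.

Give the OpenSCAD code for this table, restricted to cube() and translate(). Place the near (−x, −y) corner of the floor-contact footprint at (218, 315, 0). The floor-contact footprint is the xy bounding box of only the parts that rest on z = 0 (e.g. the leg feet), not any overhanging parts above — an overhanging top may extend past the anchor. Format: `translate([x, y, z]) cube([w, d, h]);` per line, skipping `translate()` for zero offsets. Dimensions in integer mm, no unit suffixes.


translate([161, 258, 676]) cube([1200, 663, 29]);
translate([218, 315, 0]) cube([64, 64, 676]);
translate([1240, 315, 0]) cube([64, 64, 676]);
translate([218, 800, 0]) cube([64, 64, 676]);
translate([1240, 800, 0]) cube([64, 64, 676]);
translate([282, 315, 574]) cube([958, 64, 102]);
translate([282, 800, 574]) cube([958, 64, 102]);
translate([218, 379, 574]) cube([64, 421, 102]);
translate([1240, 379, 574]) cube([64, 421, 102]);


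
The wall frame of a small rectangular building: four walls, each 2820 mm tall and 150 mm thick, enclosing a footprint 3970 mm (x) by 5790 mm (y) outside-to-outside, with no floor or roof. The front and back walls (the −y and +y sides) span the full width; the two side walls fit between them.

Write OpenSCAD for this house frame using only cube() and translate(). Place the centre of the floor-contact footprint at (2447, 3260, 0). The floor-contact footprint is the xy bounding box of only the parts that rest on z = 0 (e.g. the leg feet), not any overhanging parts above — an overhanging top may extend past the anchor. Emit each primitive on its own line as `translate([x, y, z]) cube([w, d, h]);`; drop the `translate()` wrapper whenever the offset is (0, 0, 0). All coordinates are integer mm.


translate([462, 365, 0]) cube([3970, 150, 2820]);
translate([462, 6005, 0]) cube([3970, 150, 2820]);
translate([462, 515, 0]) cube([150, 5490, 2820]);
translate([4282, 515, 0]) cube([150, 5490, 2820]);


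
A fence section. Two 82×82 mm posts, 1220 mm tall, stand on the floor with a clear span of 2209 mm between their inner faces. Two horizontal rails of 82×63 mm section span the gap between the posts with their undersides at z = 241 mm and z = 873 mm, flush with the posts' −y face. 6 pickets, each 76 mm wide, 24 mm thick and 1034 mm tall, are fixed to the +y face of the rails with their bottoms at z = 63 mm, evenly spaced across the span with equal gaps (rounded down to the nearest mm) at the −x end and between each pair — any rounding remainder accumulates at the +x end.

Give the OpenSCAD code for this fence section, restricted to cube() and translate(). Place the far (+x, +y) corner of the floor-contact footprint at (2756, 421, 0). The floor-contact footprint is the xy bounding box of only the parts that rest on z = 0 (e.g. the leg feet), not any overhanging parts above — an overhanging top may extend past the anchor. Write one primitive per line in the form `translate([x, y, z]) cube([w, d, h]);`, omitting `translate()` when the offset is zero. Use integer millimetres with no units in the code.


translate([383, 339, 0]) cube([82, 82, 1220]);
translate([2674, 339, 0]) cube([82, 82, 1220]);
translate([465, 339, 241]) cube([2209, 82, 63]);
translate([465, 339, 873]) cube([2209, 82, 63]);
translate([715, 421, 63]) cube([76, 24, 1034]);
translate([1041, 421, 63]) cube([76, 24, 1034]);
translate([1367, 421, 63]) cube([76, 24, 1034]);
translate([1693, 421, 63]) cube([76, 24, 1034]);
translate([2019, 421, 63]) cube([76, 24, 1034]);
translate([2345, 421, 63]) cube([76, 24, 1034]);


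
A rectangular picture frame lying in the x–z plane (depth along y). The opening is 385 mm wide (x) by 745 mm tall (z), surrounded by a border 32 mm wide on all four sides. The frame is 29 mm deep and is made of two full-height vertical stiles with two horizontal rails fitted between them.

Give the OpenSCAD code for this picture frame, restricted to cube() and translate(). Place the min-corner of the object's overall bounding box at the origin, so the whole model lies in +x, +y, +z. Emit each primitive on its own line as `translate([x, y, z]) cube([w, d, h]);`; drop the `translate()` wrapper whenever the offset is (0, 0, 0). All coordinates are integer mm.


cube([32, 29, 809]);
translate([417, 0, 0]) cube([32, 29, 809]);
translate([32, 0, 0]) cube([385, 29, 32]);
translate([32, 0, 777]) cube([385, 29, 32]);


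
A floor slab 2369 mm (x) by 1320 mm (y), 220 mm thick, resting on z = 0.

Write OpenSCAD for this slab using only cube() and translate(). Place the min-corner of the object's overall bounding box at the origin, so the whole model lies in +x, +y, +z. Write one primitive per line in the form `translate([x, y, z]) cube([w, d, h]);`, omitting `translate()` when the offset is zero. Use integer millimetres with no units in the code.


cube([2369, 1320, 220]);


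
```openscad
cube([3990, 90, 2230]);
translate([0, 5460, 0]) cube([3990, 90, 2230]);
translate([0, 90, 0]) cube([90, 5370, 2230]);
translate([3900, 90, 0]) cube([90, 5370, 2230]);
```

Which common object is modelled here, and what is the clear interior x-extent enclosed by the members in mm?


A house (or room) frame. The interior width is 3810 mm.

Four 2230 mm walls enclosing a rectangle with no floor or roof — a room or house frame. Outside width is 3990 mm and wall thickness is 90 mm, so the interior width is 3990 − 2 × 90 = 3810 mm.


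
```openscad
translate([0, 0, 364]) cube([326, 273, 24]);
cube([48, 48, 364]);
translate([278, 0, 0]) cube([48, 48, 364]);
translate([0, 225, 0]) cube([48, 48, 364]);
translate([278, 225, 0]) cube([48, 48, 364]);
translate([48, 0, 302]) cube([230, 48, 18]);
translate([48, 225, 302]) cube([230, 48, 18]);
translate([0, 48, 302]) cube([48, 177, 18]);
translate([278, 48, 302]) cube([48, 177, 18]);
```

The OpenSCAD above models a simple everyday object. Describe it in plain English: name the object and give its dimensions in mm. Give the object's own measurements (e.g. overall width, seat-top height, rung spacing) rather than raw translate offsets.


A simple wooden stool: a rectangular seat 326 mm (x) by 273 mm (y), 24 mm thick, top face at z = 388 mm, on four square legs, each 48×48 mm in cross-section. The legs rest on z = 0, each flush with a corner of the seat. Four stretchers, 48 mm wide and 18 mm tall, connect adjacent legs with their undersides at z = 302 mm, each running between the inner faces of the legs it joins and aligned with the legs' outer faces on the other axis.


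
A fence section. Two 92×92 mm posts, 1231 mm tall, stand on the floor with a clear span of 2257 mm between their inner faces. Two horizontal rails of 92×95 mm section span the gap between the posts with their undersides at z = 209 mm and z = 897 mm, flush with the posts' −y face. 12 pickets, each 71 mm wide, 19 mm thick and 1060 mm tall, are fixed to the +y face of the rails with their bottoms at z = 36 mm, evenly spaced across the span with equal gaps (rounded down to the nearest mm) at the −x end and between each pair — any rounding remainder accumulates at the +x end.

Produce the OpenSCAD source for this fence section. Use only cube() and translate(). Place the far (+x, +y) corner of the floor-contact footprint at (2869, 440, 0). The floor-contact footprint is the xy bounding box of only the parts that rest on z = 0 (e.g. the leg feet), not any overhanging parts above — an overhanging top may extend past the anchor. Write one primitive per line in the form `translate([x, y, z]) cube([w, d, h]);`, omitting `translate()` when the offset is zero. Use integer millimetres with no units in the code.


translate([428, 348, 0]) cube([92, 92, 1231]);
translate([2777, 348, 0]) cube([92, 92, 1231]);
translate([520, 348, 209]) cube([2257, 92, 95]);
translate([520, 348, 897]) cube([2257, 92, 95]);
translate([628, 440, 36]) cube([71, 19, 1060]);
translate([807, 440, 36]) cube([71, 19, 1060]);
translate([986, 440, 36]) cube([71, 19, 1060]);
translate([1165, 440, 36]) cube([71, 19, 1060]);
translate([1344, 440, 36]) cube([71, 19, 1060]);
translate([1523, 440, 36]) cube([71, 19, 1060]);
translate([1702, 440, 36]) cube([71, 19, 1060]);
translate([1881, 440, 36]) cube([71, 19, 1060]);
translate([2060, 440, 36]) cube([71, 19, 1060]);
translate([2239, 440, 36]) cube([71, 19, 1060]);
translate([2418, 440, 36]) cube([71, 19, 1060]);
translate([2597, 440, 36]) cube([71, 19, 1060]);


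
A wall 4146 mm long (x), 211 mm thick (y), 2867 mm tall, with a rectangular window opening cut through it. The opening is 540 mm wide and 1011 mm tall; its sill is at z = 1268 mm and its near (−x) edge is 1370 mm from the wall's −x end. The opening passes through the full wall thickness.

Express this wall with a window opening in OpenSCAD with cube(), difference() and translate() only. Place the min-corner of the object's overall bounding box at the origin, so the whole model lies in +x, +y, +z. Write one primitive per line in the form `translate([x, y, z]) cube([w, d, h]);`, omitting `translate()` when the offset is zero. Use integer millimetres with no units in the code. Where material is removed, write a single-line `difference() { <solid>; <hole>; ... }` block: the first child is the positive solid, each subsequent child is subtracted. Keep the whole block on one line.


difference() { cube([4146, 211, 2867]); translate([1370, 0, 1268]) cube([540, 211, 1011]); }


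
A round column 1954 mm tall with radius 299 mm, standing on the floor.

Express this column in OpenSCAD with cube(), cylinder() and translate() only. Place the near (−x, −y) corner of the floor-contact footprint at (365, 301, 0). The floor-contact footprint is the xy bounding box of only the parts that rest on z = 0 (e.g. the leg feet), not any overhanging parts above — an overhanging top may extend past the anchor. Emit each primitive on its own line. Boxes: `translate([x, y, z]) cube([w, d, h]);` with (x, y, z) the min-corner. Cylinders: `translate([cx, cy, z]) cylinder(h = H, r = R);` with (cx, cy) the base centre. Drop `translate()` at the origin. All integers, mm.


translate([664, 600, 0]) cylinder(h = 1954, r = 299);


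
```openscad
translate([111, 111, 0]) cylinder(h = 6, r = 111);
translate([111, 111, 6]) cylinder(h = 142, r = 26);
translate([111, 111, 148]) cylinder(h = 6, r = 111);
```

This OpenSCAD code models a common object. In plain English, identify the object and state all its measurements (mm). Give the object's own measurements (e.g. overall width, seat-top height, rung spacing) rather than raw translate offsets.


A spool: two coaxial disc flanges of radius 111 mm and thickness 6 mm, joined by a core cylinder of radius 26 mm and height 142 mm. The lower flange rests on z = 0 and the three cylinders share a vertical axis.


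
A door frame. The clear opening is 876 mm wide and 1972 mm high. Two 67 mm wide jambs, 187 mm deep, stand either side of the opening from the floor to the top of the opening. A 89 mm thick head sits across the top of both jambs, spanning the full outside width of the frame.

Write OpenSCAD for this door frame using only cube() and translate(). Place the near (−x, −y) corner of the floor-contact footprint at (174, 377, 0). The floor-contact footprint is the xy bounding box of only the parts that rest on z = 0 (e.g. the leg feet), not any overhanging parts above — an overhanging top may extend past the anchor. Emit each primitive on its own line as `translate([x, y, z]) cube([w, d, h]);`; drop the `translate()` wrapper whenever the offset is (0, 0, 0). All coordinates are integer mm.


translate([174, 377, 0]) cube([67, 187, 1972]);
translate([1117, 377, 0]) cube([67, 187, 1972]);
translate([174, 377, 1972]) cube([1010, 187, 89]);


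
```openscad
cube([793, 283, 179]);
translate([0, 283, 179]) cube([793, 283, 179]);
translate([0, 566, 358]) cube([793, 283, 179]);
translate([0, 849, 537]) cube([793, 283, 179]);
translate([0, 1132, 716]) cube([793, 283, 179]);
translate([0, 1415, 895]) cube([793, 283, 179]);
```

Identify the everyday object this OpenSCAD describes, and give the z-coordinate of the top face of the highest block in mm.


A staircase. The total rise is 1074 mm.

6 identical blocks, each offset up and back from the previous — a staircase. Each step is 179 mm tall and there are 6 of them, so the total rise is 6 × 179 = 1074 mm.


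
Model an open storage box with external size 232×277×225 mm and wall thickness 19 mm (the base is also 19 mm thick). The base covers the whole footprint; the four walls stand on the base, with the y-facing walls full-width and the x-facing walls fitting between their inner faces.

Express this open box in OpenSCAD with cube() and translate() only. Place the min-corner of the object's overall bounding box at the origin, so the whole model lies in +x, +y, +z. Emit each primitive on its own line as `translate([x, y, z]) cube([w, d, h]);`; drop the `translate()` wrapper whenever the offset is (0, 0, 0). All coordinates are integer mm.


cube([232, 277, 19]);
translate([0, 0, 19]) cube([232, 19, 206]);
translate([0, 258, 19]) cube([232, 19, 206]);
translate([0, 19, 19]) cube([19, 239, 206]);
translate([213, 19, 19]) cube([19, 239, 206]);


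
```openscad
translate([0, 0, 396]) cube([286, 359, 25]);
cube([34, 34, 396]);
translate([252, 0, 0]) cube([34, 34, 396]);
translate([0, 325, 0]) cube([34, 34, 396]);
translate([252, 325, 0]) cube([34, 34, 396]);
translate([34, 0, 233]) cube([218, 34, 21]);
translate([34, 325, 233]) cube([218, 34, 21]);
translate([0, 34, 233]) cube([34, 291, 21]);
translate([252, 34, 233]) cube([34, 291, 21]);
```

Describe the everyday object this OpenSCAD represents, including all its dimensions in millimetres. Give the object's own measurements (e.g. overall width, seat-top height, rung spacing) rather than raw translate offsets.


A four-legged stool. The seat is a 286×359×25 mm slab whose top surface is at z = 421 mm; four square legs, each 34×34 mm in cross-section, run from the floor (z = 0) to the underside of the seat, each flush with a corner of the seat. Four stretchers, 34 mm wide and 21 mm tall, connect adjacent legs with their undersides at z = 233 mm, each running between the inner faces of the legs it joins and aligned with the legs' outer faces on the other axis.


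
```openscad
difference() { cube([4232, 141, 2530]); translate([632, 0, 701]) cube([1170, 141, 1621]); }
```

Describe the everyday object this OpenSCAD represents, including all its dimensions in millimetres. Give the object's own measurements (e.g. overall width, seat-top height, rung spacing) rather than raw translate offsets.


A wall 4232 mm long (x), 141 mm thick (y), 2530 mm tall, with a rectangular window opening cut through it. The opening is 1170 mm wide and 1621 mm tall; its sill is at z = 701 mm and its near (−x) edge is 632 mm from the wall's −x end. The opening passes through the full wall thickness.


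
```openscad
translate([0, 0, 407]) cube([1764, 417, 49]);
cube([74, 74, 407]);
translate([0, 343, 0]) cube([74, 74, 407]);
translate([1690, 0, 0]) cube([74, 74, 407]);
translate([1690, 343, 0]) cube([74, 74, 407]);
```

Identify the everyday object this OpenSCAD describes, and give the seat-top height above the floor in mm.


A bench. The seat-top height is 456 mm.

A long slab on four corner posts — a bench. The slab sits at z = 407 with thickness 49, so the top is 407 + 49 = 456 mm.


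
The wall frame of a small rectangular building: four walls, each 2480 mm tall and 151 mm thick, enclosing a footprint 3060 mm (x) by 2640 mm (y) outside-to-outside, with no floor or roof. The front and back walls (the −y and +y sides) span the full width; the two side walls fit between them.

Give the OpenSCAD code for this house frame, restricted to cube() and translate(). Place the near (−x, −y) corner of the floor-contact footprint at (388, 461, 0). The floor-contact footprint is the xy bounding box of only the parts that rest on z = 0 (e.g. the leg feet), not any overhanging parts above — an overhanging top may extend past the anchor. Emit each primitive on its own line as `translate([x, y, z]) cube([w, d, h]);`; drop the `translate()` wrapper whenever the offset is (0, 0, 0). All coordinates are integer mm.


translate([388, 461, 0]) cube([3060, 151, 2480]);
translate([388, 2950, 0]) cube([3060, 151, 2480]);
translate([388, 612, 0]) cube([151, 2338, 2480]);
translate([3297, 612, 0]) cube([151, 2338, 2480]);


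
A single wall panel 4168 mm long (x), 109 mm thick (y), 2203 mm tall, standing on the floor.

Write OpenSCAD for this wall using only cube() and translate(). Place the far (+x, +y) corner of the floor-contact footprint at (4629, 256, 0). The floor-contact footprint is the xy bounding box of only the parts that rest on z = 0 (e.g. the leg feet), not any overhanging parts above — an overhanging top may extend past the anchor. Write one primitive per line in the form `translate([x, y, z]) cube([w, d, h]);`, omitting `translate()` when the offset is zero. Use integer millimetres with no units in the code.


translate([461, 147, 0]) cube([4168, 109, 2203]);


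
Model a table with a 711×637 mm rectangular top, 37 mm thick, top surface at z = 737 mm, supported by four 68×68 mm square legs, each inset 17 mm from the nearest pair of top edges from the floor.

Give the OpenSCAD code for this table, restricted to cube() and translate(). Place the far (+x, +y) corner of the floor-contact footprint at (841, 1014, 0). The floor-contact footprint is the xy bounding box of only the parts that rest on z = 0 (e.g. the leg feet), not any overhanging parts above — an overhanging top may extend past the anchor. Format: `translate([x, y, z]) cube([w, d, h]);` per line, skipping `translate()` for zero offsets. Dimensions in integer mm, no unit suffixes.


translate([147, 394, 700]) cube([711, 637, 37]);
translate([164, 411, 0]) cube([68, 68, 700]);
translate([773, 411, 0]) cube([68, 68, 700]);
translate([164, 946, 0]) cube([68, 68, 700]);
translate([773, 946, 0]) cube([68, 68, 700]);


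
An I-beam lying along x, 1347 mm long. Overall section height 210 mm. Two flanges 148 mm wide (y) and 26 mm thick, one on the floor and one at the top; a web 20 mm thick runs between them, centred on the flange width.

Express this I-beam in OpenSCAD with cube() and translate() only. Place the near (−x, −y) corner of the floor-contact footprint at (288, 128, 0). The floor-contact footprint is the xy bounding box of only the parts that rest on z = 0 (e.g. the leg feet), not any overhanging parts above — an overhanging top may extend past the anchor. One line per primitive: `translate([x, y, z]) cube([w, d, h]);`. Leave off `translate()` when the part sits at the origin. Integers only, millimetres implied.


translate([288, 128, 0]) cube([1347, 148, 26]);
translate([288, 192, 26]) cube([1347, 20, 158]);
translate([288, 128, 184]) cube([1347, 148, 26]);


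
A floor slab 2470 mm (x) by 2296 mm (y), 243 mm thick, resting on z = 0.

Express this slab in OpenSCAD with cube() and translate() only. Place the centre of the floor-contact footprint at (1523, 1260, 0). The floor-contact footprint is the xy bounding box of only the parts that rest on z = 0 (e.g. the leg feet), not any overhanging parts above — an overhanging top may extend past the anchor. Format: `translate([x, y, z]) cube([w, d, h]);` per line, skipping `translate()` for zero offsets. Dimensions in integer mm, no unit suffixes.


translate([288, 112, 0]) cube([2470, 2296, 243]);


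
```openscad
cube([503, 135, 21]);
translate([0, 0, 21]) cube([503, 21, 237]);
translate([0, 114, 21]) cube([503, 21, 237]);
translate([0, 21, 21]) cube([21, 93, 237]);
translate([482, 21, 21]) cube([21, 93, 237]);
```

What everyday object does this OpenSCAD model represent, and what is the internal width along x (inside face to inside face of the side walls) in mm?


An open box. The internal width is 461 mm.

A 503×135 base slab with four walls standing on it — an open box. The base is 503 mm wide and the walls are 21 mm thick, so the internal width is 503 − 2 × 21 = 461 mm.


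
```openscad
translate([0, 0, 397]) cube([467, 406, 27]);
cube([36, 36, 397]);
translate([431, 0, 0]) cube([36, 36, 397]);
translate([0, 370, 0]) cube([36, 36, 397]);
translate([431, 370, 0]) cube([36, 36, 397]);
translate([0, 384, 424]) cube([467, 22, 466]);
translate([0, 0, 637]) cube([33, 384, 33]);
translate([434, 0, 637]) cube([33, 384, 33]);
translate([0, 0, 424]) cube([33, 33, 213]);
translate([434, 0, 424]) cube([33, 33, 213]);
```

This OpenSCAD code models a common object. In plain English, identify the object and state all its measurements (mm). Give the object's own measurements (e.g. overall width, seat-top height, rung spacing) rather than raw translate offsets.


A chair. The seat is a 467×406×27 mm slab with its top at z = 424 mm, on four 36×36 mm corner legs (flush with the seat edges, standing on z = 0). A flat backrest 22 mm thick, 466 mm tall, spans the full seat width and rises from the seat top along its +y edge, rear face flush with the rear of the seat. Two armrests of 33×33 mm section run along each side from the seat's front edge to the front of the backrest, top faces 246 mm above the seat top and outer faces flush with the seat's x-edges; a 33×33 mm post under the front of each armrest stands on the seat at the front corner.


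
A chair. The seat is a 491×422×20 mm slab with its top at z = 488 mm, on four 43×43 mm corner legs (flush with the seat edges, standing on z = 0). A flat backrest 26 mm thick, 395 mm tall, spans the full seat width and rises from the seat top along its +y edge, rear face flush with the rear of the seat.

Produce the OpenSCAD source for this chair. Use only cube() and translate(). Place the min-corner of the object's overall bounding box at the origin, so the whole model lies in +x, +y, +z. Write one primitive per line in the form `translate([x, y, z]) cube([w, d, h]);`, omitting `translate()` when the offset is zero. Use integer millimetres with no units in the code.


translate([0, 0, 468]) cube([491, 422, 20]);
cube([43, 43, 468]);
translate([448, 0, 0]) cube([43, 43, 468]);
translate([0, 379, 0]) cube([43, 43, 468]);
translate([448, 379, 0]) cube([43, 43, 468]);
translate([0, 396, 488]) cube([491, 26, 395]);


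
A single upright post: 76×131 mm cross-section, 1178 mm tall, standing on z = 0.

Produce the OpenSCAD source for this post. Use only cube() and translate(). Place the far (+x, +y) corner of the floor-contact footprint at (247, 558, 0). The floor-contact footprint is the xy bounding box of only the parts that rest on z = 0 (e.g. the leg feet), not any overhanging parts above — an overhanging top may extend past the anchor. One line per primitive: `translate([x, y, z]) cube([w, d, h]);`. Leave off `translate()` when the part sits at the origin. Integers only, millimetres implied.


translate([171, 427, 0]) cube([76, 131, 1178]);


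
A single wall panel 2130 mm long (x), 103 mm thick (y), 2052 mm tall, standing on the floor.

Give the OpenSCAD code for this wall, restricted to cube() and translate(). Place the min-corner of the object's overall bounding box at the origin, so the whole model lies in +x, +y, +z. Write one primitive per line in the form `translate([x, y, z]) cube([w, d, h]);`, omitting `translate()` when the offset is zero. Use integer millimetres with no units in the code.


cube([2130, 103, 2052]);


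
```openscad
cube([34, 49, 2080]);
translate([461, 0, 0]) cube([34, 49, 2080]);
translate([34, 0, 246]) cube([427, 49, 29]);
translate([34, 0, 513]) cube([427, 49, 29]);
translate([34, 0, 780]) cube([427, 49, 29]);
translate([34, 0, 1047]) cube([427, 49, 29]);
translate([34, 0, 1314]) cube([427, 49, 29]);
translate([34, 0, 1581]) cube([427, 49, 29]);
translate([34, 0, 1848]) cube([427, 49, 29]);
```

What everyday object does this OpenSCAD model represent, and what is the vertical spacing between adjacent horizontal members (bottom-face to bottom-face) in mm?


A ladder. The rung spacing is 267 mm.

Two tall 34×49 posts with 7 short bars between them — a ladder. Adjacent rungs sit at z = 246 and z = 513, so the spacing is 513 − 246 = 267 mm.


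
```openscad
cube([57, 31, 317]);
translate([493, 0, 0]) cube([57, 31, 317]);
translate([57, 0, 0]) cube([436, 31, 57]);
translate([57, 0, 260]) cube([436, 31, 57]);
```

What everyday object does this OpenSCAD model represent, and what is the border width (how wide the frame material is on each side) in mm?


A picture frame. The border width is 57 mm.

Four thin pieces enclosing a rectangular opening — a picture frame. The two full-height stiles are 317 mm tall; the top rail sits at z = 260 and is 57 mm tall, so the border above the opening is 317 − 260 = 57 mm, matching the stile x-width.


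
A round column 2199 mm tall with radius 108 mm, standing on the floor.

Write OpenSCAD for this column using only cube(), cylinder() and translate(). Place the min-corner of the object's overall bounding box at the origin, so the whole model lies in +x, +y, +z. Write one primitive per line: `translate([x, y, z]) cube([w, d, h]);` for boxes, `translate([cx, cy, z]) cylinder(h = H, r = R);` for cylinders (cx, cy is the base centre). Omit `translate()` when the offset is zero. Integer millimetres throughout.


translate([108, 108, 0]) cylinder(h = 2199, r = 108);


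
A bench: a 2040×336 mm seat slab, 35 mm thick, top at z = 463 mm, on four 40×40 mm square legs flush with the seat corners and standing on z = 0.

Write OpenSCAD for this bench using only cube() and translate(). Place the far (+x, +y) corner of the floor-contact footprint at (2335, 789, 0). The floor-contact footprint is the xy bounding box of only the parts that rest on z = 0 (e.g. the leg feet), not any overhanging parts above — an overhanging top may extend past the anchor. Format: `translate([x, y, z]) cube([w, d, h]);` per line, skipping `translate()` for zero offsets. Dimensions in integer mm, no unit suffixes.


translate([295, 453, 428]) cube([2040, 336, 35]);
translate([295, 453, 0]) cube([40, 40, 428]);
translate([295, 749, 0]) cube([40, 40, 428]);
translate([2295, 453, 0]) cube([40, 40, 428]);
translate([2295, 749, 0]) cube([40, 40, 428]);


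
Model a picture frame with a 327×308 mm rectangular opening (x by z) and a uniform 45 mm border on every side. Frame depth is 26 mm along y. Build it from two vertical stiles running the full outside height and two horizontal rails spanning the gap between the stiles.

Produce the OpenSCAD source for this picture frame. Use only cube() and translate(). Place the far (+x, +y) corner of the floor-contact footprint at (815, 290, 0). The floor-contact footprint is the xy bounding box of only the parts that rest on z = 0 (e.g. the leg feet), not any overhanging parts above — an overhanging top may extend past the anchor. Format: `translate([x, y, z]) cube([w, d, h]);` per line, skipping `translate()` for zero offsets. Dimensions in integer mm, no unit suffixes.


translate([398, 264, 0]) cube([45, 26, 398]);
translate([770, 264, 0]) cube([45, 26, 398]);
translate([443, 264, 0]) cube([327, 26, 45]);
translate([443, 264, 353]) cube([327, 26, 45]);


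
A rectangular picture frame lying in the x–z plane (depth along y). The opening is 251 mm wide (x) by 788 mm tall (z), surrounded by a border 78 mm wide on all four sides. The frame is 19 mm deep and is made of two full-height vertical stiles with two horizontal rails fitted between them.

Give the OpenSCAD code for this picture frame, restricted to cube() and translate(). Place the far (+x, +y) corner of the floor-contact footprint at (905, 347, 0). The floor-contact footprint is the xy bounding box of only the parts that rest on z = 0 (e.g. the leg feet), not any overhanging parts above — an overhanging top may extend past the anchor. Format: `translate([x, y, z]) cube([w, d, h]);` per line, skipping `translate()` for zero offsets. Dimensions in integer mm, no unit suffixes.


translate([498, 328, 0]) cube([78, 19, 944]);
translate([827, 328, 0]) cube([78, 19, 944]);
translate([576, 328, 0]) cube([251, 19, 78]);
translate([576, 328, 866]) cube([251, 19, 78]);


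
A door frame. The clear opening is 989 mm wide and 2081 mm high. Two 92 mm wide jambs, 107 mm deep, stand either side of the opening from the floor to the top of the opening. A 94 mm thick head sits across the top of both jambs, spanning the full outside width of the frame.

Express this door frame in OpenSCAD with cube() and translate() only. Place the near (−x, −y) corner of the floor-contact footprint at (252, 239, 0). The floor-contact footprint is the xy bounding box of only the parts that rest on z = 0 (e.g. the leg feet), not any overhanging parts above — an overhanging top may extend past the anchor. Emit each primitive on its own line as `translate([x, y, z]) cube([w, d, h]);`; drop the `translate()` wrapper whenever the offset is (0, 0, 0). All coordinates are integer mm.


translate([252, 239, 0]) cube([92, 107, 2081]);
translate([1333, 239, 0]) cube([92, 107, 2081]);
translate([252, 239, 2081]) cube([1173, 107, 94]);


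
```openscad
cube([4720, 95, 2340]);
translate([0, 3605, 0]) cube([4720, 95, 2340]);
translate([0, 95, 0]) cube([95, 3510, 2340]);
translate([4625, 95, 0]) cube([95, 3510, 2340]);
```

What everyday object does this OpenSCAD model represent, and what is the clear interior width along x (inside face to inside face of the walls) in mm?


A house (or room) frame. The interior width is 4530 mm.

Four 2340 mm walls enclosing a rectangle with no floor or roof — a room or house frame. Outside width is 4720 mm and wall thickness is 95 mm, so the interior width is 4720 − 2 × 95 = 4530 mm.


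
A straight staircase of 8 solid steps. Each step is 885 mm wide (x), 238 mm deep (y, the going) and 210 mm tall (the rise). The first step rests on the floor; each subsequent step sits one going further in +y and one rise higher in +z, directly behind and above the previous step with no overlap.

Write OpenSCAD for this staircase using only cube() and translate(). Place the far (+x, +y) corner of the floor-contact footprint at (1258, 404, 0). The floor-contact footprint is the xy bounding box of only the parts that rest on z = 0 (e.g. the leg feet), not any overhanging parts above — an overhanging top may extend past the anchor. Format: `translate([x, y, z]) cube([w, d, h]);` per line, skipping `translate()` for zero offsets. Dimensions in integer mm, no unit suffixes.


translate([373, 166, 0]) cube([885, 238, 210]);
translate([373, 404, 210]) cube([885, 238, 210]);
translate([373, 642, 420]) cube([885, 238, 210]);
translate([373, 880, 630]) cube([885, 238, 210]);
translate([373, 1118, 840]) cube([885, 238, 210]);
translate([373, 1356, 1050]) cube([885, 238, 210]);
translate([373, 1594, 1260]) cube([885, 238, 210]);
translate([373, 1832, 1470]) cube([885, 238, 210]);
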